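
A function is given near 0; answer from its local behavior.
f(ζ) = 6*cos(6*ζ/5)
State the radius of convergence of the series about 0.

The factor cos(6*ζ/5) is entire and contributes no finite singular point.
The polynomial part has no poles.
No finite singular points: the Taylor series at 0 converges everywhere.

The radius of convergence is infinite.


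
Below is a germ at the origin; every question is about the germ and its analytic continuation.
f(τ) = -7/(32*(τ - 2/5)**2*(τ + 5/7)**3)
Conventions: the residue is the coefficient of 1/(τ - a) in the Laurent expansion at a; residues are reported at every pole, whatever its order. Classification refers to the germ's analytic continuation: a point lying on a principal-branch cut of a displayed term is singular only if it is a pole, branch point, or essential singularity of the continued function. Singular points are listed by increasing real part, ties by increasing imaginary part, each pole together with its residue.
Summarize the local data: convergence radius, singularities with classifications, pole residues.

Denominator factor (τ + 5/7)^3: pole of order 3 at -5/7, modulus 5/7.
Denominator factor (τ - 2/5)^2: pole of order 2 at 2/5, modulus 2/5.
The radius of convergence is the smallest modulus among the singular points: 2/5.
At the order-3 pole -5/7 set g(τ) = (τ - (-5/7))^3*f(τ) = -7/(32*(τ - 2/5)**2).
Order-3 pole: residue = g''(a)/2; g''(-5/7) = -10504375/12338352, so the residue is -10504375/24676704.
At the order-2 pole 2/5 set g(τ) = (τ - (2/5))^2*f(τ) = -7/(32*(τ + 5/7)**3).
Order-2 pole: residue = g'(a); g'(2/5) = 10504375/24676704, so the residue is 10504375/24676704.
List the singular points by increasing real part (a conjugate pair: the negative imaginary part first).

Radius of convergence at 0: 2/5.
At -5/7: a pole of order 3; residue -10504375/24676704.
At 2/5: a pole of order 2; residue 10504375/24676704.


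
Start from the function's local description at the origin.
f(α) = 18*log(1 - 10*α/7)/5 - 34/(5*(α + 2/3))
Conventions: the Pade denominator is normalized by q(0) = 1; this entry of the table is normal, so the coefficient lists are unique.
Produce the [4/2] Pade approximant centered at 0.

The Pade approximant has numerator coefficients [-51/5, 6091005863/962079566, -18628586412/3367278481, 87949194285/23570949367, 218000458825/164996645569]; denominator coefficients [1, 541319666/1443119349, -22819911005/13469113924].

Taylor coefficients needed (expand at 0): a_0 = -51/5, a_1 = 711/70, a_2 = -26091/980, a_3 = 424311/13720, a_4 = -10638531/192080, a_5 = 196769151/2689120, a_6 = -4566072171/37647680.
Write the denominator as Q(α) = 1 + q1*α + q2*α^2. Requiring Q*f - P = O(α^7) with deg P <= 4 kills the coefficients of α^5..α^6 in Q*f:
  α^5: a_5 + q1*a_4 + q2*a_3 = 0, i.e. 196769151/2689120 + (-10638531/192080)*q1 + (424311/13720)*q2 = 0.
  α^6: a_6 + q1*a_5 + q2*a_4 = 0, i.e. -4566072171/37647680 + (196769151/2689120)*q1 + (-10638531/192080)*q2 = 0.
Solving this linear system: q1 = 541319666/1443119349, q2 = -22819911005/13469113924.
The numerator is Q*f truncated at degree 4: P0 = a_0 = -51/5; P1 = a_1 + q1*a_0 = 6091005863/962079566; P2 = a_2 + q1*a_1 + q2*a_0 = -18628586412/3367278481; P3 = a_3 + q1*a_2 + q2*a_1 = 87949194285/23570949367; P4 = a_4 + q1*a_3 + q2*a_2 = 218000458825/164996645569.


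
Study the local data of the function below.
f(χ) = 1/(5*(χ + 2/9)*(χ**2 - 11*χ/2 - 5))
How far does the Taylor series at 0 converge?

Denominator factor (χ + 2/9): pole of order 1 at -2/9, modulus 2/9.
Denominator factor (χ**2 - 11*χ/2 - 5): discriminant 201/4, real irrational roots 11/4 + (1/4)*sqrt(201) and 11/4 - (1/4)*sqrt(201); poles of order 1, moduli 11/4 + (1/4)*sqrt(201) and -11/4 + (1/4)*sqrt(201).
The radius of convergence is the smallest modulus among the singular points: 2/9.

The radius of convergence is 2/9.


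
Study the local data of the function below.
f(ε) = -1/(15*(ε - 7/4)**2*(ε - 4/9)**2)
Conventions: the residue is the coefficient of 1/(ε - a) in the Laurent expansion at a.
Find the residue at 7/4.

At the order-2 pole 7/4 set g(ε) = (ε - (7/4))^2*f(ε) = -1/(15*(ε - 4/9)**2).
Order-2 pole: residue = g'(a); g'(7/4) = 31104/519115, so the residue is 31104/519115.

The residue is 31104/519115.


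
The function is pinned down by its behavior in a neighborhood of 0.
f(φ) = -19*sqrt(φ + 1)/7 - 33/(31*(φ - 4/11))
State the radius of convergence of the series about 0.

The radius of convergence is 4/11.

Denominator factor (φ - 4/11): pole of order 1 at 4/11, modulus 4/11.
Branch term (-19/7)*sqrt(1 - φ/(-1)): its argument vanishes at φ = -1, a square-root branch point, modulus 1.
The radius of convergence is the smallest modulus among the singular points: 4/11.


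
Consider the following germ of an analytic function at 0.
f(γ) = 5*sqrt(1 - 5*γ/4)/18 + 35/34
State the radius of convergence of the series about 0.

Branch term (5/18)*sqrt(1 - γ/(4/5)): its argument vanishes at γ = 4/5, a square-root branch point, modulus 4/5.
The radius of convergence is the smallest modulus among the singular points: 4/5.

The radius of convergence is 4/5.


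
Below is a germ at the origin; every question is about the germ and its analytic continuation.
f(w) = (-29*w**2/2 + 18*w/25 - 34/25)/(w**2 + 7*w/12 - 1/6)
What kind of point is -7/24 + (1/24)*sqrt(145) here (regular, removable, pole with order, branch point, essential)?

The denominator factor w**2 + 7*w/12 - 1/6 vanishes at -7/24 + (1/24)*sqrt(145) and appears to the power 1; the numerator there equals -92933/14400 + (5507/14400)*sqrt(145), nonzero, and no other factor vanishes.
Hence a pole whose order is the multiplicity, 1.

The point is a pole of order 1.


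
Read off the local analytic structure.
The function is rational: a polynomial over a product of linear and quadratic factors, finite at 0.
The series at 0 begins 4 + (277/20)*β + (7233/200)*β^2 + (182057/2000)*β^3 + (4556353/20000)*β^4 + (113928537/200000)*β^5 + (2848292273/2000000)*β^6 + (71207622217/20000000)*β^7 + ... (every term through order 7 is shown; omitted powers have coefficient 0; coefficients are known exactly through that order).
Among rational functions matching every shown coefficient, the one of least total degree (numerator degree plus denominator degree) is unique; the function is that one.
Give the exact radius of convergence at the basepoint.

The radius of convergence is 2/5.

No rational of total degree below 3 reproduces all 8 coefficients; solving the [1/2] Pade equations on them gives f(β) = (9*β/4 + 4)/((β - 5/2)*(β - 2/5)), whose expansion matches every shown term.
Denominator factor (β - 2/5): pole of order 1 at 2/5, modulus 2/5.
Denominator factor (β - 5/2): pole of order 1 at 5/2, modulus 5/2.
The radius of convergence is the smallest modulus among the singular points: 2/5.


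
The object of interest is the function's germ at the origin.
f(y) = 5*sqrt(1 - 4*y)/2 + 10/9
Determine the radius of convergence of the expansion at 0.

The radius of convergence is 1/4.

Branch term (5/2)*sqrt(1 - y/(1/4)): its argument vanishes at y = 1/4, a square-root branch point, modulus 1/4.
The radius of convergence is the smallest modulus among the singular points: 1/4.


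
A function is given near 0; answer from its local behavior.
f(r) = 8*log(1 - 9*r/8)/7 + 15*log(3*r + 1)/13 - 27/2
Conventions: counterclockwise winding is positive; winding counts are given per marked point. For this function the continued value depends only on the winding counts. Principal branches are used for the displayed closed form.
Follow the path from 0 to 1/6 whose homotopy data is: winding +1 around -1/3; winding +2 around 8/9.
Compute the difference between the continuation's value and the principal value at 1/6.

Continued minus principal equals (626/91)*pi*i.

The rational part is single-valued and drops out of the difference; each branch term changes only by its own monodromy.
(8/7)*log(1 - r/(8/9)): each positive loop around 8/9 adds 2*pi*i to the log, so winding +2 contributes (8/7)*(2)*2*pi*i = (32/7)*pi*i.
(15/13)*log(1 - r/(-1/3)): each positive loop around -1/3 adds 2*pi*i to the log, so winding +1 contributes (15/13)*(1)*2*pi*i = (30/13)*pi*i.
Summing the contributions at r = 1/6 gives (626/91)*pi*i.


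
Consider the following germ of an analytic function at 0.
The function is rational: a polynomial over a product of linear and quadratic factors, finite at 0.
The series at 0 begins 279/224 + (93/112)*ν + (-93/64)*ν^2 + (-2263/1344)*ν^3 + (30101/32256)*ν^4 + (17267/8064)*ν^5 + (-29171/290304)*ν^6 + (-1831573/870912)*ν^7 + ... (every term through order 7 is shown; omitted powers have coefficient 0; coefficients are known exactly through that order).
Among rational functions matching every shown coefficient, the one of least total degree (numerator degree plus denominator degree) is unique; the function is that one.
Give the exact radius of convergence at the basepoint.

The radius of convergence is (2/3)*sqrt(3).

No rational of total degree below 4 reproduces all 8 coefficients; solving the [0/4] Pade equations on them gives f(ν) = 31/(14*(ν**2 - 4*ν/9 + 4/3)**2), whose expansion matches every shown term.
Denominator factor (ν**2 - 4*ν/9 + 4/3)^2: discriminant -416/81, complex-conjugate roots (2/9) + ((2/9)*sqrt(26))*i and (2/9) - ((2/9)*sqrt(26))*i; poles of order 2, moduli (2/3)*sqrt(3) and (2/3)*sqrt(3).
The radius of convergence is the smallest modulus among the singular points: (2/3)*sqrt(3).


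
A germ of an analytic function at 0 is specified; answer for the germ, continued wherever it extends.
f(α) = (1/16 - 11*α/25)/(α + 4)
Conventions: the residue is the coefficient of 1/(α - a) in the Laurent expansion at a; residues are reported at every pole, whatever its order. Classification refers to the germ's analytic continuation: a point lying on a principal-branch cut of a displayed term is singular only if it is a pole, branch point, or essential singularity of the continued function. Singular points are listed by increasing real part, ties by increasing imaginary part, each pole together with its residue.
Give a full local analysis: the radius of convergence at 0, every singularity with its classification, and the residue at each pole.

Denominator factor (α + 4): pole of order 1 at -4, modulus 4.
The radius of convergence is the smallest modulus among the singular points: 4.
At the order-1 pole -4 set g(α) = (α - (-4))*f(α) = 1/16 - 11*α/25.
Simple pole: residue = g(a) at a = -4, which is 729/400.

Radius of convergence at 0: 4.
At -4: a pole of order 1; residue 729/400.


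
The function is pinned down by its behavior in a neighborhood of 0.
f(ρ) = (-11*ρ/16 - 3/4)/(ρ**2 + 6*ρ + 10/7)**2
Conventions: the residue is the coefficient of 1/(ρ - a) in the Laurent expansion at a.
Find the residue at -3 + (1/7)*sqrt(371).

The residue is -(147/179776)*sqrt(371).


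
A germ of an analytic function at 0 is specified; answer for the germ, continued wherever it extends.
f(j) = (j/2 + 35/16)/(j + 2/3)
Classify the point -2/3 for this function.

The denominator factor j + 2/3 vanishes at -2/3 and appears to the power 1; the numerator there equals 89/48, nonzero, and no other factor vanishes.
Hence a pole whose order is the multiplicity, 1.

The point is a pole of order 1.


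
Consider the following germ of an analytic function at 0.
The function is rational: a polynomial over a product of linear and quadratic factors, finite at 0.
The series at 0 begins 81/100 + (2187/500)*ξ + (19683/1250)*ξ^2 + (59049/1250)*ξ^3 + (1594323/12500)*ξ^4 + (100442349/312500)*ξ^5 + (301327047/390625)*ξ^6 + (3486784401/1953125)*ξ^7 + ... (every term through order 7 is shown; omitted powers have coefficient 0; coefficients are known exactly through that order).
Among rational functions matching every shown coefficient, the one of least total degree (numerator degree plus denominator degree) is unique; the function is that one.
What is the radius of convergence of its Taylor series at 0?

The radius of convergence is 5/9.

No rational of total degree below 3 reproduces all 8 coefficients; solving the [0/3] Pade equations on them gives f(ξ) = -5/(36*(ξ - 5/9)**3), whose expansion matches every shown term.
Denominator factor (ξ - 5/9)^3: pole of order 3 at 5/9, modulus 5/9.
The radius of convergence is the smallest modulus among the singular points: 5/9.


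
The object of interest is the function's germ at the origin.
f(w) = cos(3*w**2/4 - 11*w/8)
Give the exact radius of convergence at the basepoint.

The factor cos(3*w**2/4 - 11*w/8) is entire and contributes no finite singular point.
The polynomial part has no poles.
No finite singular points: the Taylor series at 0 converges everywhere.

The radius of convergence is infinite.


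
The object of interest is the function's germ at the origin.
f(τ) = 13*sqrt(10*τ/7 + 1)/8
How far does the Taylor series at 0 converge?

The radius of convergence is 7/10.

Branch term (13/8)*sqrt(1 - τ/(-7/10)): its argument vanishes at τ = -7/10, a square-root branch point, modulus 7/10.
The radius of convergence is the smallest modulus among the singular points: 7/10.


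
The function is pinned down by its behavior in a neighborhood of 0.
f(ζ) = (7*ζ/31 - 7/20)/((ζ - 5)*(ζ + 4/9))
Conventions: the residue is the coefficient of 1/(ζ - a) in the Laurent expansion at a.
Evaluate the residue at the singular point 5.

The residue is 621/4340.

At the order-1 pole 5 set g(ζ) = (ζ - (5))*f(ζ) = (7*ζ/31 - 7/20)/(ζ + 4/9).
Simple pole: residue = g(a) at a = 5, which is 621/4340.


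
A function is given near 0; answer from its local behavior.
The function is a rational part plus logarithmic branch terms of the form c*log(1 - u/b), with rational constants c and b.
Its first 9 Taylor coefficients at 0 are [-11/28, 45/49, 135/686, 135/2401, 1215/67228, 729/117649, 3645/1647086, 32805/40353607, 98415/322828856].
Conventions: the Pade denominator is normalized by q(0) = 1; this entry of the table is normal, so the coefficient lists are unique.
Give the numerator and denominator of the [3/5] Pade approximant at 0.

The Pade approximant has numerator coefficients [-11/28, 8081925/6615392, -6726375/11576936, 78199425/1134539728]; denominator coefficients [1, -182415/236264, 36180/206731, -100980/10129819, -19035/141817466, -21141/3970889048].

Taylor coefficients needed (read off): a_0 = -11/28, a_1 = 45/49, a_2 = 135/686, a_3 = 135/2401, a_4 = 1215/67228, a_5 = 729/117649, a_6 = 3645/1647086, a_7 = 32805/40353607, a_8 = 98415/322828856.
Write the denominator as Q(u) = 1 + q1*u + q2*u^2 + q3*u^3 + q4*u^4 + q5*u^5. Requiring Q*f - P = O(u^9) with deg P <= 3 kills the coefficients of u^4..u^8 in Q*f:
  u^4: a_4 + q1*a_3 + q2*a_2 + q3*a_1 + q4*a_0 = 0, i.e. 1215/67228 + (135/2401)*q1 + (135/686)*q2 + (45/49)*q3 + (-11/28)*q4 = 0.
  u^5: a_5 + q1*a_4 + q2*a_3 + q3*a_2 + q4*a_1 + q5*a_0 = 0, i.e. 729/117649 + (1215/67228)*q1 + (135/2401)*q2 + (135/686)*q3 + (45/49)*q4 + (-11/28)*q5 = 0.
  u^6: a_6 + q1*a_5 + q2*a_4 + q3*a_3 + q4*a_2 + q5*a_1 = 0, i.e. 3645/1647086 + (729/117649)*q1 + (1215/67228)*q2 + (135/2401)*q3 + (135/686)*q4 + (45/49)*q5 = 0.
  u^7: a_7 + q1*a_6 + q2*a_5 + q3*a_4 + q4*a_3 + q5*a_2 = 0, i.e. 32805/40353607 + (3645/1647086)*q1 + (729/117649)*q2 + (1215/67228)*q3 + (135/2401)*q4 + (135/686)*q5 = 0.
  u^8: a_8 + q1*a_7 + q2*a_6 + q3*a_5 + q4*a_4 + q5*a_3 = 0, i.e. 98415/322828856 + (32805/40353607)*q1 + (3645/1647086)*q2 + (729/117649)*q3 + (1215/67228)*q4 + (135/2401)*q5 = 0.
Solving this linear system: q1 = -182415/236264, q2 = 36180/206731, q3 = -100980/10129819, q4 = -19035/141817466, q5 = -21141/3970889048.
The numerator is Q*f truncated at degree 3: P0 = a_0 = -11/28; P1 = a_1 + q1*a_0 = 8081925/6615392; P2 = a_2 + q1*a_1 + q2*a_0 = -6726375/11576936; P3 = a_3 + q1*a_2 + q2*a_1 + q3*a_0 = 78199425/1134539728.


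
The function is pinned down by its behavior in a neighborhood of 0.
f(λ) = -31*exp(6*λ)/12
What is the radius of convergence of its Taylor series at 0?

The factor exp(6*λ) is entire and contributes no finite singular point.
The polynomial part has no poles.
No finite singular points: the Taylor series at 0 converges everywhere.

The radius of convergence is infinite.


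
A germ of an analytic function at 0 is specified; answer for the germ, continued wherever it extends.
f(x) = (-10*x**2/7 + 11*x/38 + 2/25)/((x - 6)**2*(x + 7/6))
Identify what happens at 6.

The point is a pole of order 2.

The denominator factor x - 6 vanishes at 6 and appears to the power 2; the numerator there equals -164959/3325, nonzero, and no other factor vanishes.
Hence a pole whose order is the multiplicity, 2.


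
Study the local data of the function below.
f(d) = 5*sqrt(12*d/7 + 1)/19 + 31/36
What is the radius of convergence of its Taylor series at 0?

Branch term (5/19)*sqrt(1 - d/(-7/12)): its argument vanishes at d = -7/12, a square-root branch point, modulus 7/12.
The radius of convergence is the smallest modulus among the singular points: 7/12.

The radius of convergence is 7/12.


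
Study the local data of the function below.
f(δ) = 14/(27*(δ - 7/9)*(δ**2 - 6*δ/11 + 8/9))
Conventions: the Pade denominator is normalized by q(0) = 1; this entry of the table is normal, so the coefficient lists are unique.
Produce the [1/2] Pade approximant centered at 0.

The Pade approximant has numerator coefficients [-3/4, -297/524]; denominator coefficients [1, -46143/40348, 5517/11528].

Taylor coefficients needed (expand at 0): a_0 = -3/4, a_1 = -1755/1232, a_2 = -481977/379456, a_3 = -90093951/116872448.
Write the denominator as Q(δ) = 1 + q1*δ + q2*δ^2. Requiring Q*f - P = O(δ^4) with deg P <= 1 kills the coefficients of δ^2..δ^3 in Q*f:
  δ^2: a_2 + q1*a_1 + q2*a_0 = 0, i.e. -481977/379456 + (-1755/1232)*q1 + (-3/4)*q2 = 0.
  δ^3: a_3 + q1*a_2 + q2*a_1 = 0, i.e. -90093951/116872448 + (-481977/379456)*q1 + (-1755/1232)*q2 = 0.
Solving this linear system: q1 = -46143/40348, q2 = 5517/11528.
The numerator is Q*f truncated at degree 1: P0 = a_0 = -3/4; P1 = a_1 + q1*a_0 = -297/524.


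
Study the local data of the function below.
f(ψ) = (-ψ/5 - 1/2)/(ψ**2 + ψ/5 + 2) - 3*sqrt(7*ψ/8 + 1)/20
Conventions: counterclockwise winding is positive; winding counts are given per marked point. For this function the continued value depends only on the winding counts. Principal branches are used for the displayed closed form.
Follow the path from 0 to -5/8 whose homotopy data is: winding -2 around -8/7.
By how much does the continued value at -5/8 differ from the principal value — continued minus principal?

Continued minus principal equals 0.

The rational part is single-valued and drops out of the difference; each branch term changes only by its own monodromy.
(-3/20)*sqrt(1 - ψ/(-8/7)): winding -2 is even, the square root returns to the same sheet, contribution 0.
Summing the contributions at ψ = -5/8 gives 0.


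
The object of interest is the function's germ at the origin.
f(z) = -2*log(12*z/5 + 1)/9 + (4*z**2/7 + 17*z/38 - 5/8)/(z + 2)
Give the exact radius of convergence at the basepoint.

The radius of convergence is 5/12.

Denominator factor (z + 2): pole of order 1 at -2, modulus 2.
Branch term (-2/9)*log(1 - z/(-5/12)): its argument vanishes at z = -5/12, a logarithmic branch point, modulus 5/12.
The radius of convergence is the smallest modulus among the singular points: 5/12.


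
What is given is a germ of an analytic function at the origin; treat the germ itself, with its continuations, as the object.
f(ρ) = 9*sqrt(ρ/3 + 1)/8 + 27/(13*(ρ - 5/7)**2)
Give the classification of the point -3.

The point is an algebraic (square-root) branch point.

The term (9/8)*sqrt(1 - ρ/(-3)) has argument 1 - -3/(-3) = 0 at -3: a square-root (algebraic, two-sheeted) branch point; the remaining terms are analytic or single-valued there.


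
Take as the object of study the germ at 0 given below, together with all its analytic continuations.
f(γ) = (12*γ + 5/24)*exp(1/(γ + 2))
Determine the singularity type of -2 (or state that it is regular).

The point is an essential singularity.

The exponent 1/(γ - (-2)) has a pole at -2, so exp(1/(γ - (-2))) takes every nonzero value near it: an essential singularity (not a pole of any order).


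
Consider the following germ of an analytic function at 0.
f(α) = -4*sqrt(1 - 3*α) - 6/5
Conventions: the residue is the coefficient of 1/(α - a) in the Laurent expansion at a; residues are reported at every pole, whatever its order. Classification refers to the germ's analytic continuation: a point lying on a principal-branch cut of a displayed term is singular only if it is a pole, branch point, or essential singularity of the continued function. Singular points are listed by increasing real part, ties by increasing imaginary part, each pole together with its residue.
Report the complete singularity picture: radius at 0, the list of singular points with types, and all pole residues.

Branch term (-4)*sqrt(1 - α/(1/3)): its argument vanishes at α = 1/3, a square-root branch point, modulus 1/3.
The radius of convergence is the smallest modulus among the singular points: 1/3.

Radius of convergence at 0: 1/3.
At 1/3: an algebraic (square-root) branch point.


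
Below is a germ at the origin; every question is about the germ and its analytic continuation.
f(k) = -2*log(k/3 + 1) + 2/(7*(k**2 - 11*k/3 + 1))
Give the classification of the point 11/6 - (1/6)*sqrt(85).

The point is a pole of order 1.

The denominator factor k**2 - 11*k/3 + 1 vanishes at 11/6 - (1/6)*sqrt(85) and appears to the power 1; the numerator there equals 2/7, nonzero, and no other factor vanishes.
The branch terms are analytic at this point.
Hence a pole whose order is the multiplicity, 1.


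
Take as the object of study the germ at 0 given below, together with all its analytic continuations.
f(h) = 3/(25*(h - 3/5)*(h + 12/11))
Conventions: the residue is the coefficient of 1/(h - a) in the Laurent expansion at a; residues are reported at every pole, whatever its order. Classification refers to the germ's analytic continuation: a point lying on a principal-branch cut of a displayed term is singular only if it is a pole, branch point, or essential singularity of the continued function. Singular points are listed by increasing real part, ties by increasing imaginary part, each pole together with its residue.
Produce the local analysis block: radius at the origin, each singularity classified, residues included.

Denominator factor (h - 3/5): pole of order 1 at 3/5, modulus 3/5.
Denominator factor (h + 12/11): pole of order 1 at -12/11, modulus 12/11.
The radius of convergence is the smallest modulus among the singular points: 3/5.
At the order-1 pole -12/11 set g(h) = (h - (-12/11))*f(h) = 3/(25*(h - 3/5)).
Simple pole: residue = g(a) at a = -12/11, which is -11/155.
At the order-1 pole 3/5 set g(h) = (h - (3/5))*f(h) = 3/(25*(h + 12/11)).
Simple pole: residue = g(a) at a = 3/5, which is 11/155.
List the singular points by increasing real part (a conjugate pair: the negative imaginary part first).

Radius of convergence at 0: 3/5.
At -12/11: a pole of order 1; residue -11/155.
At 3/5: a pole of order 1; residue 11/155.


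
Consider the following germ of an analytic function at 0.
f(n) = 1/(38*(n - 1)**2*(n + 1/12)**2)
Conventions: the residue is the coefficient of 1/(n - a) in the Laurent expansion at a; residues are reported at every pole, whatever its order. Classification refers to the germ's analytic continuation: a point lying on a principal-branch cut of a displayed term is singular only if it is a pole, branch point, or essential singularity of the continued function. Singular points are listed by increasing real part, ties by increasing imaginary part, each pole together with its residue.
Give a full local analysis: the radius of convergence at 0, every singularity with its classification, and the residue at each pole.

Radius of convergence at 0: 1/12.
At -1/12: a pole of order 2; residue 1728/41743.
At 1: a pole of order 2; residue -1728/41743.

Denominator factor (n + 1/12)^2: pole of order 2 at -1/12, modulus 1/12.
Denominator factor (n - 1)^2: pole of order 2 at 1, modulus 1.
The radius of convergence is the smallest modulus among the singular points: 1/12.
At the order-2 pole -1/12 set g(n) = (n - (-1/12))^2*f(n) = 1/(38*(n - 1)**2).
Order-2 pole: residue = g'(a); g'(-1/12) = 1728/41743, so the residue is 1728/41743.
At the order-2 pole 1 set g(n) = (n - (1))^2*f(n) = 1/(38*(n + 1/12)**2).
Order-2 pole: residue = g'(a); g'(1) = -1728/41743, so the residue is -1728/41743.
List the singular points by increasing real part (a conjugate pair: the negative imaginary part first).


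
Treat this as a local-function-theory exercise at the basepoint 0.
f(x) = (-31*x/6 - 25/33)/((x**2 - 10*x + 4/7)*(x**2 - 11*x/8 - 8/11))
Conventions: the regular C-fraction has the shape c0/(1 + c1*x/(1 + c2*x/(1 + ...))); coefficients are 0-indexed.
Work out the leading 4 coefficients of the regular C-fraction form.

Taylor coefficients (expand at 0): a_0 = 175/96, a_1 = 251209/6144, a_2 = 274404991/393216, a_3 = 306532918265/25165824.
c0 = a_0 = 175/96. Peel one level at a time: if S = 1 + c*x/S' with S'(0) = 1, then c is the x-coefficient of S and S' = c*x/(S - 1).
S_1 = c0/f = 1 + (-35887/1600)*x + (601287/5000)*x^2 + ...; c1 = -35887/1600.
S_2 = c1*x/(S_1 - 1) = 1 + (4810296/897175)*x + (-33994913479/5151507076)*x^2 + ...; c2 = 4810296/897175.
S_3 = c2*x/(S_2 - 1) = 1 + (849872836975/690508370208)*x + ...; c3 = 849872836975/690508370208.

The regular C-fraction coefficients are [175/96, -35887/1600, 4810296/897175, 849872836975/690508370208].


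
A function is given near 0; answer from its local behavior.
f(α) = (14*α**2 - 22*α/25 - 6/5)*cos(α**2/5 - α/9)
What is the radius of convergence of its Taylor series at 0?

The factor cos(α**2/5 - α/9) is entire and contributes no finite singular point.
The polynomial part has no poles.
No finite singular points: the Taylor series at 0 converges everywhere.

The radius of convergence is infinite.


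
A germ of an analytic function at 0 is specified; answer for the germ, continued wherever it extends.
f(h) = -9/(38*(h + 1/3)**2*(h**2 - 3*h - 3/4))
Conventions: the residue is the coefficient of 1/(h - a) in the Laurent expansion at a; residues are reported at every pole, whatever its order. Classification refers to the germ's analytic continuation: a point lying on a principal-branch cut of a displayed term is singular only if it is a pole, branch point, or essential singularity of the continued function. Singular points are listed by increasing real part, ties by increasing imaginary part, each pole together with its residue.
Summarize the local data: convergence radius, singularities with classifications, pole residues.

Denominator factor (h**2 - 3*h - 3/4): discriminant 12, real irrational roots 3/2 + sqrt(3) and 3/2 - sqrt(3); poles of order 1, moduli 3/2 + sqrt(3) and -3/2 + sqrt(3).
Denominator factor (h + 1/3)^2: pole of order 2 at -1/3, modulus 1/3.
The radius of convergence is the smallest modulus among the singular points: -3/2 + sqrt(3).
At the order-2 pole -1/3 set g(h) = (h - (-1/3))^2*f(h) = -9/(38*(h**2 - 3*h - 3/4)).
Order-2 pole: residue = g'(a); g'(-1/3) = -21384/3211, so the residue is -21384/3211.
The factor h**2 - 3*h - 3/4 splits as (h - a)(h - a') with a = 3/2 - sqrt(3), a' = 3/2 + sqrt(3). At the order-1 pole a set g(h) = (h - a)*f(h) = [-9/(38*(h + 1/3)**2)] / (h - a').
Simple pole: residue = g(a) at a = 3/2 - sqrt(3), which is 10692/3211 + (6183/3211)*sqrt(3).
The factor h**2 - 3*h - 3/4 splits as (h - a)(h - a') with a = 3/2 + sqrt(3), a' = 3/2 - sqrt(3). At the order-1 pole a set g(h) = (h - a)*f(h) = [-9/(38*(h + 1/3)**2)] / (h - a').
Simple pole: residue = g(a) at a = 3/2 + sqrt(3), which is 10692/3211 - (6183/3211)*sqrt(3).
List the singular points by increasing real part (a conjugate pair: the negative imaginary part first).

Radius of convergence at 0: -3/2 + sqrt(3).
At -1/3: a pole of order 2; residue -21384/3211.
At 3/2 - sqrt(3): a pole of order 1; residue 10692/3211 + (6183/3211)*sqrt(3).
At 3/2 + sqrt(3): a pole of order 1; residue 10692/3211 - (6183/3211)*sqrt(3).


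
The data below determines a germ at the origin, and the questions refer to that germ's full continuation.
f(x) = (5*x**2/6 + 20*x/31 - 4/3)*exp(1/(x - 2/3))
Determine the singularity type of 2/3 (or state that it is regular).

The point is an essential singularity.

The exponent 1/(x - (2/3)) has a pole at 2/3, so exp(1/(x - (2/3))) takes every nonzero value near it: an essential singularity (not a pole of any order).


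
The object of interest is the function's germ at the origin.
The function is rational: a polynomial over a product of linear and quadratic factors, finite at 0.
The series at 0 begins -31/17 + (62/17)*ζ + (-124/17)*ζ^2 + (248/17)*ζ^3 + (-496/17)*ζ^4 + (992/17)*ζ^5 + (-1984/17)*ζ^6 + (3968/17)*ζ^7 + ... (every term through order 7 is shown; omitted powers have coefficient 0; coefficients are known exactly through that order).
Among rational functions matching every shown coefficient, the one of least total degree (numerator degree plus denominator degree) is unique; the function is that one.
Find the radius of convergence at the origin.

The radius of convergence is 1/2.

No rational of total degree below 1 reproduces all 8 coefficients; solving the [0/1] Pade equations on them gives f(ζ) = -31/(34*(ζ + 1/2)), whose expansion matches every shown term.
Denominator factor (ζ + 1/2): pole of order 1 at -1/2, modulus 1/2.
The radius of convergence is the smallest modulus among the singular points: 1/2.


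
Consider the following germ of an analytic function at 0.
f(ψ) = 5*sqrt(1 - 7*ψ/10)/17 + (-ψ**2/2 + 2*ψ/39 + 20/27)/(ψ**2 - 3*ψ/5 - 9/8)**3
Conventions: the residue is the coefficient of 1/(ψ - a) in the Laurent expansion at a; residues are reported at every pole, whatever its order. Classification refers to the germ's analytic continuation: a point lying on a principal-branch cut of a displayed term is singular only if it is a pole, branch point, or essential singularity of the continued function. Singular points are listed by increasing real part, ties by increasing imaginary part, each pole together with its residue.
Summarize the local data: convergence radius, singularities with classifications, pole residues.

Radius of convergence at 0: -3/10 + (9/20)*sqrt(6).
At 3/10 - (9/20)*sqrt(6): a pole of order 3; residue -(16034125/373071582)*sqrt(6).
At 3/10 + (9/20)*sqrt(6): a pole of order 3; residue (16034125/373071582)*sqrt(6).
At 10/7: an algebraic (square-root) branch point.


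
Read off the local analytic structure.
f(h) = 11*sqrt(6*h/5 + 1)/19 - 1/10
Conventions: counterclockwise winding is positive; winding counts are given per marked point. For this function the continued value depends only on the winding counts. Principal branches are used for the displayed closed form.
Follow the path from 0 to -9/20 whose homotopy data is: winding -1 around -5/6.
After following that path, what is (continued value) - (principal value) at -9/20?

The rational part is single-valued and drops out of the difference; each branch term changes only by its own monodromy.
(11/19)*sqrt(1 - h/(-5/6)): winding -1 is odd, the square root flips sign, contributing -2*(11/19)*sqrt(1 - (-9/20)/(-5/6)) = -2*(11/19)*sqrt(23/50) = -(11/95)*sqrt(46).
Summing the contributions at h = -9/20 gives -(11/95)*sqrt(46).

Continued minus principal equals -(11/95)*sqrt(46).


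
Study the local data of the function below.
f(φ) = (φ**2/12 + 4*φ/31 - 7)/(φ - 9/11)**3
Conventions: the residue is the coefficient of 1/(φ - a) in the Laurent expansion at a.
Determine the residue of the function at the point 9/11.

At the order-3 pole 9/11 set g(φ) = (φ - (9/11))^3*f(φ) = φ**2/12 + 4*φ/31 - 7.
Order-3 pole: residue = g''(a)/2; g''(9/11) = 1/6, so the residue is 1/12.

The residue is 1/12.


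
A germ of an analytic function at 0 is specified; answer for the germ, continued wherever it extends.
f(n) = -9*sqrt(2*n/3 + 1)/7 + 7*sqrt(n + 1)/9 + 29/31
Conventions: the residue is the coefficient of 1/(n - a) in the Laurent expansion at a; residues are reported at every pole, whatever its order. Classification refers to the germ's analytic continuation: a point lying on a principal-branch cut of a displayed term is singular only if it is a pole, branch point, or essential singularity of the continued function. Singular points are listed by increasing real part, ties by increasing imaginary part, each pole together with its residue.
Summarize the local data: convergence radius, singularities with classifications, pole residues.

Radius of convergence at 0: 1.
At -3/2: an algebraic (square-root) branch point.
At -1: an algebraic (square-root) branch point.

Branch term (7/9)*sqrt(1 - n/(-1)): its argument vanishes at n = -1, a square-root branch point, modulus 1.
Branch term (-9/7)*sqrt(1 - n/(-3/2)): its argument vanishes at n = -3/2, a square-root branch point, modulus 3/2.
The radius of convergence is the smallest modulus among the singular points: 1.
List the singular points by increasing real part (a conjugate pair: the negative imaginary part first).


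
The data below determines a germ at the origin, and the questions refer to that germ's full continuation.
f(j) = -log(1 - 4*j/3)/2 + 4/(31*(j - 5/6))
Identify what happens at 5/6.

The denominator factor j - 5/6 vanishes at 5/6 and appears to the power 1; the numerator there equals 4/31, nonzero, and no other factor vanishes.
The branch terms are analytic at this point.
Hence a pole whose order is the multiplicity, 1.

The point is a pole of order 1.


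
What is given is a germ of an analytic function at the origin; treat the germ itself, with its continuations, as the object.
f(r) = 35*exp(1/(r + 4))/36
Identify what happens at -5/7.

The point is a regular point.

There is no denominator, hence no pole anywhere.
The essential point of exp(1/(r - (-4))) is -4, not -5/7.
So the germ continues analytically to -5/7.


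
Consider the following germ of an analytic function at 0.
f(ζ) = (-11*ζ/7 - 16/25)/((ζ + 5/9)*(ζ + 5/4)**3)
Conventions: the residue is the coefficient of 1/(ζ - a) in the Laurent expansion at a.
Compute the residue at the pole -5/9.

The residue is 1902528/2734375.

At the order-1 pole -5/9 set g(ζ) = (ζ - (-5/9))*f(ζ) = (-11*ζ/7 - 16/25)/(ζ + 5/4)**3.
Simple pole: residue = g(a) at a = -5/9, which is 1902528/2734375.


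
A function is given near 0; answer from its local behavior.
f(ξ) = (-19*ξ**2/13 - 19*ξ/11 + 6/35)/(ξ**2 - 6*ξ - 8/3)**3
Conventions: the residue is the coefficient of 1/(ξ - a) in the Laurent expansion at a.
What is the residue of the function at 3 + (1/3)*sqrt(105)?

The factor ξ**2 - 6*ξ - 8/3 splits as (ξ - a)(ξ - a') with a = 3 + (1/3)*sqrt(105), a' = 3 - (1/3)*sqrt(105). At the order-3 pole a set g(ξ) = (ξ - a)^3*f(ξ) = [-19*ξ**2/13 - 19*ξ/11 + 6/35] / (ξ - a')^3.
Order-3 pole: residue = g''(a)/2; g''(3 + (1/3)*sqrt(105)) = -(1686549/1716715000)*sqrt(105), so the residue is -(1686549/3433430000)*sqrt(105).

The residue is -(1686549/3433430000)*sqrt(105).


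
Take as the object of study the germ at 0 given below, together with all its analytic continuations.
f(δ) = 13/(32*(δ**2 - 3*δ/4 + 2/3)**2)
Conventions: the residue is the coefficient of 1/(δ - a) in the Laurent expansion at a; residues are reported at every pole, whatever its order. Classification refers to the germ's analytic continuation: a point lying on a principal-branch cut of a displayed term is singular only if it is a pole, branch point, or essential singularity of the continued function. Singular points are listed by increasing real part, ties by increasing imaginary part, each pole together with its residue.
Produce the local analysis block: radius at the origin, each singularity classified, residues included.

Radius of convergence at 0: (1/3)*sqrt(6).
At (3/8) - ((1/24)*sqrt(303))*i: a pole of order 2; residue ((156/10201)*sqrt(303))*i.
At (3/8) + ((1/24)*sqrt(303))*i: a pole of order 2; residue -((156/10201)*sqrt(303))*i.

Denominator factor (δ**2 - 3*δ/4 + 2/3)^2: discriminant -101/48, complex-conjugate roots (3/8) + ((1/24)*sqrt(303))*i and (3/8) - ((1/24)*sqrt(303))*i; poles of order 2, moduli (1/3)*sqrt(6) and (1/3)*sqrt(6).
The radius of convergence is the smallest modulus among the singular points: (1/3)*sqrt(6).
The factor δ**2 - 3*δ/4 + 2/3 splits as (δ - a)(δ - a') with a = (3/8) - ((1/24)*sqrt(303))*i, a' = (3/8) + ((1/24)*sqrt(303))*i. At the order-2 pole a set g(δ) = (δ - a)^2*f(δ) = [13/32] / (δ - a')^2.
Order-2 pole: residue = g'(a); g'((3/8) - ((1/24)*sqrt(303))*i) = ((156/10201)*sqrt(303))*i, so the residue is ((156/10201)*sqrt(303))*i.
The factor δ**2 - 3*δ/4 + 2/3 splits as (δ - a)(δ - a') with a = (3/8) + ((1/24)*sqrt(303))*i, a' = (3/8) - ((1/24)*sqrt(303))*i. At the order-2 pole a set g(δ) = (δ - a)^2*f(δ) = [13/32] / (δ - a')^2.
Order-2 pole: residue = g'(a); g'((3/8) + ((1/24)*sqrt(303))*i) = -((156/10201)*sqrt(303))*i, so the residue is -((156/10201)*sqrt(303))*i.
List the singular points by increasing real part (a conjugate pair: the negative imaginary part first).


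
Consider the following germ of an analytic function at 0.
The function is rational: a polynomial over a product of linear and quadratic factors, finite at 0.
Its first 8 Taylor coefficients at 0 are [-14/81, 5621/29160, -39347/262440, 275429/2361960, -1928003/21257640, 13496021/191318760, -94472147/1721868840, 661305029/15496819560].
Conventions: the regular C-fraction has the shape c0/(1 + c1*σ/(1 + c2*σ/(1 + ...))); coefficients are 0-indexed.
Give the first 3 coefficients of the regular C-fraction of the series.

Taylor coefficients (read off): a_0 = -14/81, a_1 = 5621/29160, a_2 = -39347/262440.
c0 = a_0 = -14/81. Peel one level at a time: if S = 1 + c*σ/S' with S'(0) = 1, then c is the σ-coefficient of S and S' = c*σ/(S - 1).
S_1 = c0/f = 1 + (803/720)*σ + (2409/6400)*σ^2 + ...; c1 = 803/720.
S_2 = c1*σ/(S_1 - 1) = 1 + (-27/80)*σ + ...; c2 = -27/80.

The regular C-fraction coefficients are [-14/81, 803/720, -27/80].


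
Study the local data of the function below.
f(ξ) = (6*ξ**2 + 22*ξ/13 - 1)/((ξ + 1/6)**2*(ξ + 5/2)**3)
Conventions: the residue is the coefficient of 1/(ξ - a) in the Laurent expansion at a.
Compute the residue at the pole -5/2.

The residue is -5535/62426.

At the order-3 pole -5/2 set g(ξ) = (ξ - (-5/2))^3*f(ξ) = (6*ξ**2 + 22*ξ/13 - 1)/(ξ + 1/6)**2.
Order-3 pole: residue = g''(a)/2; g''(-5/2) = -5535/31213, so the residue is -5535/62426.


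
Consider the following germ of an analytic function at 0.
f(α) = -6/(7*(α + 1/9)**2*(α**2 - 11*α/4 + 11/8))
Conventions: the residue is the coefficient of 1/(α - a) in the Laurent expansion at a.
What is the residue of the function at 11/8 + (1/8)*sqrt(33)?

The factor α**2 - 11*α/4 + 11/8 splits as (α - a)(α - a') with a = 11/8 + (1/8)*sqrt(33), a' = 11/8 - (1/8)*sqrt(33). At the order-1 pole a set g(α) = (α - a)*f(α) = [-6/(7*(α + 1/9)**2)] / (α - a').
Simple pole: residue = g(a) at a = 11/8 + (1/8)*sqrt(33), which is 3744144/8423863 - (9151056/92662493)*sqrt(33).

The residue is 3744144/8423863 - (9151056/92662493)*sqrt(33).


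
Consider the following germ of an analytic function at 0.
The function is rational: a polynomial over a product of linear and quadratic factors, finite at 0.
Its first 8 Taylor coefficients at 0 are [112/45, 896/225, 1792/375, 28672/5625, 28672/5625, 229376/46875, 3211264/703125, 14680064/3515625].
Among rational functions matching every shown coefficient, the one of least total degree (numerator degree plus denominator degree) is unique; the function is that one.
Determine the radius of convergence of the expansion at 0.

The radius of convergence is 5/4.

No rational of total degree below 2 reproduces all 8 coefficients; solving the [0/2] Pade equations on them gives f(n) = 35/(9*(n - 5/4)**2), whose expansion matches every shown term.
Denominator factor (n - 5/4)^2: pole of order 2 at 5/4, modulus 5/4.
The radius of convergence is the smallest modulus among the singular points: 5/4.
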